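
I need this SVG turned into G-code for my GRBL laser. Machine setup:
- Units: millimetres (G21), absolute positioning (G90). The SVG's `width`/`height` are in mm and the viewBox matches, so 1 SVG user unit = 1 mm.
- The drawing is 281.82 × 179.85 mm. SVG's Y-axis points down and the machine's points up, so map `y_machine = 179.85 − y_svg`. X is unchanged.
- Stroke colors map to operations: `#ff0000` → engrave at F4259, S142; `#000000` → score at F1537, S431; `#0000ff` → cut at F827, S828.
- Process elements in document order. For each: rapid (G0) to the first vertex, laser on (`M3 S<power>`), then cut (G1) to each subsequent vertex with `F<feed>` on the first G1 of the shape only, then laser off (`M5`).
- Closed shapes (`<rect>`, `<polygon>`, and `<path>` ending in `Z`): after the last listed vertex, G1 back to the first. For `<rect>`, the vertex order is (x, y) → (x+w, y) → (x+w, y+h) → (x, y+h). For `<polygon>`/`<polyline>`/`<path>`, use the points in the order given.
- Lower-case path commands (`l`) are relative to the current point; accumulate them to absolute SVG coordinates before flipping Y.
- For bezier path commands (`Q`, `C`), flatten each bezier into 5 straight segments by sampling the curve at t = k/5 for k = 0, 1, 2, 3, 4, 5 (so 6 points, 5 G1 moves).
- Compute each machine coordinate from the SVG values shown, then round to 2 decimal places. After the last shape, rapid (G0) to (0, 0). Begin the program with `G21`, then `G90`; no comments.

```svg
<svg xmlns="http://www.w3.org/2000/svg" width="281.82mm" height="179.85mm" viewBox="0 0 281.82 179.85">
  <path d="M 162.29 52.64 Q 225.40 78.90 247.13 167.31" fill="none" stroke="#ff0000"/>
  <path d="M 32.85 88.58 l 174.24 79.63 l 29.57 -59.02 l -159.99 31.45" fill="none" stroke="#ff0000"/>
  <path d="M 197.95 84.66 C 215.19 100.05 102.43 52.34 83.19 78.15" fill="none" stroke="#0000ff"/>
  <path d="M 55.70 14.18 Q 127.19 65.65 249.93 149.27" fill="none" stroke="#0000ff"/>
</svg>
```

G21
G90
G0 X162.29 Y127.21
M3 S142
G1 X185.88 Y114.22 F4259
G1 X206.16 Y96.26
G1 X223.13 Y73.32
G1 X236.78 Y45.42
G1 X247.13 Y12.54
M5
G0 X32.85 Y91.27
M3 S142
G1 X207.09 Y11.64 F4259
G1 X236.66 Y70.66
G1 X76.67 Y39.21
M5
G0 X197.95 Y95.19
M3 S828
G1 X194.48 Y92.44 F827
G1 X170.54 Y98.27
G1 X136.86 Y106.13
G1 X104.17 Y109.46
G1 X83.19 Y101.70
M5
G0 X55.70 Y165.67
M3 S828
G1 X86.35 Y143.80 F827
G1 X121.09 Y119.35
G1 X159.94 Y92.33
G1 X202.88 Y62.74
G1 X249.93 Y30.58
M5
G0 X0.00 Y0.00

Since the viewBox matches the mm dimensions, user units are millimetres directly. The only transform is the Y-flip y_m = 179.85 − y_svg.

Shape 1 is a quadratic bezier drawn with `<path>`. Its stroke #ff0000 means engrave at S142, F4259. After flipping Y the toolpath is (162.29,127.21) → (185.88,114.22) → (206.16,96.26) → (223.13,73.32) → (236.78,45.42) → (247.13,12.54).

Shape 2 is a open polyline drawn with `<path>`. Its stroke #ff0000 means engrave at S142, F4259. After flipping Y the toolpath is (32.85,91.27) → (207.09,11.64) → (236.66,70.66) → (76.67,39.21).

Shape 3 is a cubic bezier drawn with `<path>`. Its stroke #0000ff means cut at S828, F827. After flipping Y the toolpath is (197.95,95.19) → (194.48,92.44) → (170.54,98.27) → (136.86,106.13) → (104.17,109.46) → (83.19,101.70).

Shape 4 is a quadratic bezier drawn with `<path>`. Its stroke #0000ff means cut at S828, F827. After flipping Y the toolpath is (55.70,165.67) → (86.35,143.80) → (121.09,119.35) → (159.94,92.33) → (202.88,62.74) → (249.93,30.58).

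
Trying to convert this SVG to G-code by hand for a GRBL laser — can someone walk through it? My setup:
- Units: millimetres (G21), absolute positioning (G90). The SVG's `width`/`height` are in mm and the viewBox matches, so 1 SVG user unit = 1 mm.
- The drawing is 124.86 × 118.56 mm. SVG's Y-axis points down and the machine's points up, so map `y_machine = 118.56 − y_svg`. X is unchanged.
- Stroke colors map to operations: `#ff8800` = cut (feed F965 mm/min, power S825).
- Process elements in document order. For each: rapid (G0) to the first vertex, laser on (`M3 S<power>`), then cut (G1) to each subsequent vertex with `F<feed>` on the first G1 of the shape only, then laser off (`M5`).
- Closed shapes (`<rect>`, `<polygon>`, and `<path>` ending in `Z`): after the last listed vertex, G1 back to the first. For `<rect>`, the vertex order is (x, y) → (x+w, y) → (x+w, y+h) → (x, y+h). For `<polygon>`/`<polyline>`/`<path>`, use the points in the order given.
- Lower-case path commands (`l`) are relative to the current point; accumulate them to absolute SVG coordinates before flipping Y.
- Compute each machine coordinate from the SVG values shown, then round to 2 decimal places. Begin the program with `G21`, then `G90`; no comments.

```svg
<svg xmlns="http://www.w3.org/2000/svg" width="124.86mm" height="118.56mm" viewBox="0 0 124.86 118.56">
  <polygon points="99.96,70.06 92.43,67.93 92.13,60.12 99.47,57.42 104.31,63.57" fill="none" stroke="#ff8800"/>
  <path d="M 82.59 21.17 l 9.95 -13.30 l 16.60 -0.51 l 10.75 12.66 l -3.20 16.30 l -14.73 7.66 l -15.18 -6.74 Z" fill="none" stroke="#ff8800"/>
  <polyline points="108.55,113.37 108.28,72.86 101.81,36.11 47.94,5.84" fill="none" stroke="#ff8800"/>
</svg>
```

G21
G90
G0 X99.96 Y48.50
M3 S825
G1 X92.43 Y50.63 F965
G1 X92.13 Y58.44
G1 X99.47 Y61.14
G1 X104.31 Y54.99
G1 X99.96 Y48.50
M5
G0 X82.59 Y97.39
M3 S825
G1 X92.54 Y110.69 F965
G1 X109.14 Y111.20
G1 X119.89 Y98.54
G1 X116.69 Y82.24
G1 X101.96 Y74.58
G1 X86.78 Y81.32
G1 X82.59 Y97.39
M5
G0 X108.55 Y5.19
M3 S825
G1 X108.28 Y45.70 F965
G1 X101.81 Y82.45
G1 X47.94 Y112.72
M5

Since the viewBox matches the mm dimensions, user units are millimetres directly. The only transform is the Y-flip y_m = 118.56 − y_svg.

Shape 1 is a regular polygon drawn with `<polygon>`. Its stroke #ff8800 means cut at S825, F965. After flipping Y the toolpath is (99.96,48.50) → (92.43,50.63) → (92.13,58.44) → (99.47,61.14) → (104.31,54.99) → (99.96,48.50), returning to the start.

Shape 2 is a regular polygon drawn with `<path>`. Its stroke #ff8800 means cut at S825, F965. After flipping Y the toolpath is (82.59,97.39) → (92.54,110.69) → (109.14,111.20) → (119.89,98.54) → (116.69,82.24) → (101.96,74.58) → (86.78,81.32) → (82.59,97.39), returning to the start.

Shape 3 is a open polyline drawn with `<polyline>`. Its stroke #ff8800 means cut at S825, F965. After flipping Y the toolpath is (108.55,5.19) → (108.28,45.70) → (101.81,82.45) → (47.94,112.72).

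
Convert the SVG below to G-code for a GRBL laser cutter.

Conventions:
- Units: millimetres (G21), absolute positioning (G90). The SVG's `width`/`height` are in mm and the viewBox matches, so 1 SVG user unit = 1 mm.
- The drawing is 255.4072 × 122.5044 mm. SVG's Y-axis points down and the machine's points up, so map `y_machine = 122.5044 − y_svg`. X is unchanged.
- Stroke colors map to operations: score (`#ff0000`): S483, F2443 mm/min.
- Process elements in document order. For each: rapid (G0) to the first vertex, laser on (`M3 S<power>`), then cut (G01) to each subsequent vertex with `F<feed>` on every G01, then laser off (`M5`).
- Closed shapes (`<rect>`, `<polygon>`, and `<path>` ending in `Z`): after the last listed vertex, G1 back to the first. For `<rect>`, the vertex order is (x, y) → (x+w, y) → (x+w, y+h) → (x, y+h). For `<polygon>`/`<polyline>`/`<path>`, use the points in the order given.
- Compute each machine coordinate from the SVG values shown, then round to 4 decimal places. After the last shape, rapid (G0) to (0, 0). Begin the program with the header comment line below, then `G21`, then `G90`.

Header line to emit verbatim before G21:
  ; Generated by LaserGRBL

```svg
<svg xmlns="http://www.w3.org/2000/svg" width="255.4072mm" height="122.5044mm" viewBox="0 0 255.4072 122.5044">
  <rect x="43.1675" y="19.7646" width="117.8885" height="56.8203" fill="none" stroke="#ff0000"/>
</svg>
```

; Generated by LaserGRBL
G21
G90
G0 X43.1675 Y102.7398
M3 S483
G01 X161.0560 Y102.7398 F2443
G01 X161.0560 Y45.9195 F2443
G01 X43.1675 Y45.9195 F2443
G01 X43.1675 Y102.7398 F2443
M5
G0 X0.0000 Y0.0000

Since the viewBox matches the mm dimensions, user units are millimetres directly. The only transform is the Y-flip y_m = 122.5044 − y_svg.

Shape 1 is a rectangle drawn with `<rect>`. Its stroke #ff0000 means score at S483, F2443. After flipping Y the toolpath is (43.1675,102.7398) → (161.0560,102.7398) → (161.0560,45.9195) → (43.1675,45.9195) → (43.1675,102.7398), returning to the start.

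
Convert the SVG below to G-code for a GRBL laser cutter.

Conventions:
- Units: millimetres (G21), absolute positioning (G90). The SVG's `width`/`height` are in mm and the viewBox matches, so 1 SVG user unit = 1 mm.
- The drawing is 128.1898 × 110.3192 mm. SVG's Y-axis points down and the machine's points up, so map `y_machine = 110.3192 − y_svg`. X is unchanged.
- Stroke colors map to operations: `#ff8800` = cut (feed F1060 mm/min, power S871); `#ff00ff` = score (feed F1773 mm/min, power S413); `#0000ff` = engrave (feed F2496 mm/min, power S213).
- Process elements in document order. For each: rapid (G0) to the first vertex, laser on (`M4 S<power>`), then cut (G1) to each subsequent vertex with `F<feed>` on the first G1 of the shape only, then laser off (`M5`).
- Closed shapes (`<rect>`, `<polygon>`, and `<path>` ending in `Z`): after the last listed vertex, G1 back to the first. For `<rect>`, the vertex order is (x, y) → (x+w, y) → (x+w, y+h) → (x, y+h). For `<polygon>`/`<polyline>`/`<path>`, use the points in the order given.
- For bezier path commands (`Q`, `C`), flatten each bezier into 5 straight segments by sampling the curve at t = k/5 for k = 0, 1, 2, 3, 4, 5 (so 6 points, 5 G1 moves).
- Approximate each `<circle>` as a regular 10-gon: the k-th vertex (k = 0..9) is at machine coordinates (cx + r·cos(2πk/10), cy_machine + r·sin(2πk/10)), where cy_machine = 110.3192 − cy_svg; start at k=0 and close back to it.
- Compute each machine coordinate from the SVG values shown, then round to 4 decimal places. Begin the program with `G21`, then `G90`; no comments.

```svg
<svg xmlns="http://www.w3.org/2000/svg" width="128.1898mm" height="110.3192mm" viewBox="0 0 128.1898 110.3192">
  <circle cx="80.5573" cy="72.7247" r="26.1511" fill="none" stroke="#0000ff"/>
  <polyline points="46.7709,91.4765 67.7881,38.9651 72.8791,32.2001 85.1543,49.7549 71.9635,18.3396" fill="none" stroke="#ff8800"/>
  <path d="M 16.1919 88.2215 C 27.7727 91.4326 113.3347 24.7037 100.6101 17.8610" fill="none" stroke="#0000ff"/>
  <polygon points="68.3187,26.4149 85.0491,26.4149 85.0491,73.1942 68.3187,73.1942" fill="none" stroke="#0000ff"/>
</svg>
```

G21
G90
G0 X106.7084 Y37.5945
M4 S213
G1 X101.7140 Y52.9657 F2496
G1 X88.6384 Y62.4657
G1 X72.4762 Y62.4657
G1 X59.4006 Y52.9657
G1 X54.4062 Y37.5945
G1 X59.4006 Y22.2233
G1 X72.4762 Y12.7233
G1 X88.6384 Y12.7233
G1 X101.7140 Y22.2233
G1 X106.7084 Y37.5945
M5
G0 X46.7709 Y18.8427
M4 S871
G1 X67.7881 Y71.3541 F1060
G1 X72.8791 Y78.1191
G1 X85.1543 Y60.5643
G1 X71.9635 Y91.9796
M5
G0 X16.1919 Y22.0977
M4 S213
G1 X30.6400 Y27.5252 F2496
G1 X54.5747 Y43.5067
G1 X79.7272 Y63.8105
G1 X97.8286 Y82.2048
G1 X100.6101 Y92.4582
M5
G0 X68.3187 Y83.9043
M4 S213
G1 X85.0491 Y83.9043 F2496
G1 X85.0491 Y37.1250
G1 X68.3187 Y37.1250
G1 X68.3187 Y83.9043
M5

viewBox `0 0 128.1898 110.3192` with mm width/height → 1 unit = 1 mm. Flip: y_m = 110.3192 − y_svg.

**Shape 1** — `<circle>` circle, stroke `#0000ff` → engrave (S213, F2496). Machine vertices: (106.7084,37.5945) → (101.7140,52.9657) → (88.6384,62.4657) → (72.4762,62.4657) → (59.4006,52.9657) → (54.4062,37.5945) → (59.4006,22.2233) → (72.4762,12.7233) → (88.6384,12.7233) → (101.7140,22.2233) → (106.7084,37.5945). Closed: final G1 returns to the first vertex.

**Shape 2** — `<polyline>` open polyline, stroke `#ff8800` → cut (S871, F1060). Machine vertices: (46.7709,18.8427) → (67.7881,71.3541) → (72.8791,78.1191) → (85.1543,60.5643) → (71.9635,91.9796). Open path.

**Shape 3** — `<path>` cubic bezier, stroke `#0000ff` → engrave (S213, F2496). Control points (SVG): P0=(16.1919,88.2215), P1=(27.7727,91.4326), P2=(113.3347,24.7037), P3=(100.6101,17.8610); sampled at t=k/5. Machine vertices: (16.1919,22.0977) → (30.6400,27.5252) → (54.5747,43.5067) → (79.7272,63.8105) → (97.8286,82.2048) → (100.6101,92.4582). Open path.

**Shape 4** — `<polygon>` rectangle, stroke `#0000ff` → engrave (S213, F2496). Machine vertices: (68.3187,83.9043) → (85.0491,83.9043) → (85.0491,37.1250) → (68.3187,37.1250) → (68.3187,83.9043). Closed: final G1 returns to the first vertex.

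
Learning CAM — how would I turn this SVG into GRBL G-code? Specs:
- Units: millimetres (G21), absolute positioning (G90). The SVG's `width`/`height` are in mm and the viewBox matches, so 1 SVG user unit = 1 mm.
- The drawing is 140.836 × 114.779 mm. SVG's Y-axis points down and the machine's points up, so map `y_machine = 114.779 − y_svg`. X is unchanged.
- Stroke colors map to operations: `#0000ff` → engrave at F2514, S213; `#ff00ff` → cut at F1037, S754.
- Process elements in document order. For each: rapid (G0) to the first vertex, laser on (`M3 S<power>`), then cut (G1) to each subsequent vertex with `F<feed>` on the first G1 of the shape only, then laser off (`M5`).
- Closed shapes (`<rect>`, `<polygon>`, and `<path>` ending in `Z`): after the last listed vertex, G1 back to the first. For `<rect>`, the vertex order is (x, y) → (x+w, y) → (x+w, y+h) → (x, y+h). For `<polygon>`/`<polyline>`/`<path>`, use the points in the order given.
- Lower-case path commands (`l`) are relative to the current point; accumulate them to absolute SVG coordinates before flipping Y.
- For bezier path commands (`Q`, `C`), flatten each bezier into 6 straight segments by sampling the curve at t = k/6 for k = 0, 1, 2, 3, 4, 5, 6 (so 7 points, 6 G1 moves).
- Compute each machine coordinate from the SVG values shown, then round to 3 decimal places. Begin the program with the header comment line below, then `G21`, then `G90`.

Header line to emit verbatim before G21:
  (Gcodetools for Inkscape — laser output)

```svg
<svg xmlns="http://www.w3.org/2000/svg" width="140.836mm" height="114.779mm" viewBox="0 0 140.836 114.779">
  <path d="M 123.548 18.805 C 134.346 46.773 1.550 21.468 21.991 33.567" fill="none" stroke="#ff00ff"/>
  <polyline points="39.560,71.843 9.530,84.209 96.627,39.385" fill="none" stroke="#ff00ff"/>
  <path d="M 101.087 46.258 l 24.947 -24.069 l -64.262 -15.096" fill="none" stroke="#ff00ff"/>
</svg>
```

Since the viewBox matches the mm dimensions, user units are millimetres directly. The only transform is the Y-flip y_m = 114.779 − y_svg.

Shape 1 is a cubic bezier drawn with `<path>`. Its stroke #ff00ff means cut at S754, F1037. After flipping Y the toolpath is (123.548,95.974) → (118.355,86.010) → (97.475,82.405) → (69.153,82.642) → (41.635,84.201) → (23.166,84.564) → (21.991,81.212).

Shape 2 is a open polyline drawn with `<polyline>`. Its stroke #ff00ff means cut at S754, F1037. After flipping Y the toolpath is (39.560,42.936) → (9.530,30.570) → (96.627,75.394).

Shape 3 is a open polyline drawn with `<path>`. Its stroke #ff00ff means cut at S754, F1037. After flipping Y the toolpath is (101.087,68.521) → (126.034,92.590) → (61.772,107.686).

(Gcodetools for Inkscape — laser output)
G21
G90
G0 X123.548 Y95.974
M3 S754
G1 X118.355 Y86.010 F1037
G1 X97.475 Y82.405
G1 X69.153 Y82.642
G1 X41.635 Y84.201
G1 X23.166 Y84.564
G1 X21.991 Y81.212
M5
G0 X39.560 Y42.936
M3 S754
G1 X9.530 Y30.570 F1037
G1 X96.627 Y75.394
M5
G0 X101.087 Y68.521
M3 S754
G1 X126.034 Y92.590 F1037
G1 X61.772 Y107.686
M5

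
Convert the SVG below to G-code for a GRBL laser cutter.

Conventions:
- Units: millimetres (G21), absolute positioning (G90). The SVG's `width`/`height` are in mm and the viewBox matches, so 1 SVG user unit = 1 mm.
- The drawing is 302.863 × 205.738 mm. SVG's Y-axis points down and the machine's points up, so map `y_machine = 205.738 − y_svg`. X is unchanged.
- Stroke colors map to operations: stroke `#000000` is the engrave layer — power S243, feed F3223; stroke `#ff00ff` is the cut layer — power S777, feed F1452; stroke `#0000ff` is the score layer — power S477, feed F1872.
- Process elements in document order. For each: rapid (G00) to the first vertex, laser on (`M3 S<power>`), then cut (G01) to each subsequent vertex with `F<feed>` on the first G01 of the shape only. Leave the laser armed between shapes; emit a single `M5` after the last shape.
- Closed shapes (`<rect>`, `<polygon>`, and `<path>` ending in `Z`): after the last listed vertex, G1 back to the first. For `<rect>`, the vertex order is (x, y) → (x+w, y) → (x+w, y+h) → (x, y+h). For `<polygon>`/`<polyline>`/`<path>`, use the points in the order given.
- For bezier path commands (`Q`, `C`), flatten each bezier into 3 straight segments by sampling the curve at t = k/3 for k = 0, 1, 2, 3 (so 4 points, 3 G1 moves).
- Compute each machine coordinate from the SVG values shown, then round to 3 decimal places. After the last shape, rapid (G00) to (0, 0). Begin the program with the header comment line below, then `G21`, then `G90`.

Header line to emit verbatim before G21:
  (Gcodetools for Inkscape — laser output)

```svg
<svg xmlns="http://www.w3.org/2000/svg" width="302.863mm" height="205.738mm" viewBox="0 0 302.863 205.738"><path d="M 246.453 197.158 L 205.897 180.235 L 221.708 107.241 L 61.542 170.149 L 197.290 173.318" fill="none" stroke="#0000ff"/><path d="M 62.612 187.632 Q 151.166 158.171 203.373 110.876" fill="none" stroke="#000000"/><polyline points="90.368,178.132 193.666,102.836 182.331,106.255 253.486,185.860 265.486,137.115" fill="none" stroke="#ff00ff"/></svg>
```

1 u = 1 mm; y_m = 205.738 − y.

[1] `<path>` open polyline, #0000ff→score S477 F1872: (246.453,8.580) → (205.897,25.503) → (221.708,98.497) → (61.542,35.589) → (197.290,32.420)

[2] `<path>` quadratic bezier, #000000→engrave S243 F3223: (62.612,18.106) → (117.609,39.728) → (164.530,65.314) → (203.373,94.862)

[3] `<polyline>` open polyline, #ff00ff→cut S777 F1452: (90.368,27.606) → (193.666,102.902) → (182.331,99.483) → (253.486,19.878) → (265.486,68.623)

(Gcodetools for Inkscape — laser output)
G21
G90
G00 X246.453 Y8.580
M3 S477
G01 X205.897 Y25.503 F1872
G01 X221.708 Y98.497
G01 X61.542 Y35.589
G01 X197.290 Y32.420
G00 X62.612 Y18.106
M3 S243
G01 X117.609 Y39.728 F3223
G01 X164.530 Y65.314
G01 X203.373 Y94.862
G00 X90.368 Y27.606
M3 S777
G01 X193.666 Y102.902 F1452
G01 X182.331 Y99.483
G01 X253.486 Y19.878
G01 X265.486 Y68.623
M5
G00 X0.000 Y0.000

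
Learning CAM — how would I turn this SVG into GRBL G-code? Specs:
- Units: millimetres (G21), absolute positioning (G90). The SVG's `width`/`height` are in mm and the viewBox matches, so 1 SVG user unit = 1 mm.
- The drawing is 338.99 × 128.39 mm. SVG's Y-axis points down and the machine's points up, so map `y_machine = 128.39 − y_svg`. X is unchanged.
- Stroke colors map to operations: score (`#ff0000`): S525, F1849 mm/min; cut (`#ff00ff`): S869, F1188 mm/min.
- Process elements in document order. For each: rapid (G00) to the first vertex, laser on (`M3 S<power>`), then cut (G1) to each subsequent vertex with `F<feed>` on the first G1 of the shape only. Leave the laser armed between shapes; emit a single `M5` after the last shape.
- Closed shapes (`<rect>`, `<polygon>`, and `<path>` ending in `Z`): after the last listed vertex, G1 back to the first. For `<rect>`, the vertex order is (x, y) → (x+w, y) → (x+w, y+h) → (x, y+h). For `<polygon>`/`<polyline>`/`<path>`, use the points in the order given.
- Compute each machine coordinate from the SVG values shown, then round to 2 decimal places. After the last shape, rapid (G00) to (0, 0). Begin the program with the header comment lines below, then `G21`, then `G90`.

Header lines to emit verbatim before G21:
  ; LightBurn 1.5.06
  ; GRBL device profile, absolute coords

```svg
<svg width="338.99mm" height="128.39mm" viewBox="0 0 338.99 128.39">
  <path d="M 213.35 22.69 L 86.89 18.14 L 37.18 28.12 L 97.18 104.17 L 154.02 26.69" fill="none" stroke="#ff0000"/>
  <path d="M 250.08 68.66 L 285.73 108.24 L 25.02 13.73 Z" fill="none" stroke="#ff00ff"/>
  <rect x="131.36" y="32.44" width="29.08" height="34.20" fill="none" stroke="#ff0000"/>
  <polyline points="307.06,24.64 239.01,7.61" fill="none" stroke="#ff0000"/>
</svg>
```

Since the viewBox matches the mm dimensions, user units are millimetres directly. The only transform is the Y-flip y_m = 128.39 − y_svg.

Shape 1 is a open polyline drawn with `<path>`. Its stroke #ff0000 means score at S525, F1849. After flipping Y the toolpath is (213.35,105.70) → (86.89,110.25) → (37.18,100.27) → (97.18,24.22) → (154.02,101.70).

Shape 2 is a closed polygon drawn with `<path>`. Its stroke #ff00ff means cut at S869, F1188. After flipping Y the toolpath is (250.08,59.73) → (285.73,20.15) → (25.02,114.66) → (250.08,59.73), returning to the start.

Shape 3 is a rectangle drawn with `<rect>`. Its stroke #ff0000 means score at S525, F1849. After flipping Y the toolpath is (131.36,95.95) → (160.44,95.95) → (160.44,61.75) → (131.36,61.75) → (131.36,95.95), returning to the start.

Shape 4 is a line segment drawn with `<polyline>`. Its stroke #ff0000 means score at S525, F1849. After flipping Y the toolpath is (307.06,103.75) → (239.01,120.78).

; LightBurn 1.5.06
; GRBL device profile, absolute coords
G21
G90
G00 X213.35 Y105.70
M3 S525
G1 X86.89 Y110.25 F1849
G1 X37.18 Y100.27
G1 X97.18 Y24.22
G1 X154.02 Y101.70
G00 X250.08 Y59.73
M3 S869
G1 X285.73 Y20.15 F1188
G1 X25.02 Y114.66
G1 X250.08 Y59.73
G00 X131.36 Y95.95
M3 S525
G1 X160.44 Y95.95 F1849
G1 X160.44 Y61.75
G1 X131.36 Y61.75
G1 X131.36 Y95.95
G00 X307.06 Y103.75
M3 S525
G1 X239.01 Y120.78 F1849
M5
G00 X0.00 Y0.00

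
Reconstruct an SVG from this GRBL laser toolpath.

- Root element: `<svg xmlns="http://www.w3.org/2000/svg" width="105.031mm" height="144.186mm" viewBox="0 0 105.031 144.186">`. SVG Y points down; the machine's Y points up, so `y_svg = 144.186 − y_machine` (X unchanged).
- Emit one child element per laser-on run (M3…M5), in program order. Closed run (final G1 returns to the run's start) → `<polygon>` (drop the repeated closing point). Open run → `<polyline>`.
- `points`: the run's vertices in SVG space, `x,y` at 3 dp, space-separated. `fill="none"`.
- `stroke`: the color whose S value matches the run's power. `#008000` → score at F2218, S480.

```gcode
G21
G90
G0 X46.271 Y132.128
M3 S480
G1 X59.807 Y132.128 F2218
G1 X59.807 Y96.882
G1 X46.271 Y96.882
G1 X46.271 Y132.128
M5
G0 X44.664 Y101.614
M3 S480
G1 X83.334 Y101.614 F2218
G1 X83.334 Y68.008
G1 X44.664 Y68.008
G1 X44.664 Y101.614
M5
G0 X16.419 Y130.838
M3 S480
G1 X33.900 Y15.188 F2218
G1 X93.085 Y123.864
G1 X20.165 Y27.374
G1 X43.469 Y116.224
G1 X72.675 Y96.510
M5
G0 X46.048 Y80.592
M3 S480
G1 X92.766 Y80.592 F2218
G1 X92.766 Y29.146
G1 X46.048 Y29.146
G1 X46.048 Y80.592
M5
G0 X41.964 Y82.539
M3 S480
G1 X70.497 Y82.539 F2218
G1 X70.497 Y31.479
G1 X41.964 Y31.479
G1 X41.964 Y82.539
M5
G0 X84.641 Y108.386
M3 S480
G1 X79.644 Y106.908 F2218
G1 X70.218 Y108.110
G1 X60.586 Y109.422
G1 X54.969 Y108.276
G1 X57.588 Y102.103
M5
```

<svg xmlns="http://www.w3.org/2000/svg" width="105.031mm" height="144.186mm" viewBox="0 0 105.031 144.186">
  <polygon points="46.271,12.058 59.807,12.058 59.807,47.304 46.271,47.304" fill="none" stroke="#008000"/>
  <polygon points="44.664,42.572 83.334,42.572 83.334,76.178 44.664,76.178" fill="none" stroke="#008000"/>
  <polyline points="16.419,13.348 33.900,128.998 93.085,20.322 20.165,116.812 43.469,27.962 72.675,47.676" fill="none" stroke="#008000"/>
  <polygon points="46.048,63.594 92.766,63.594 92.766,115.040 46.048,115.040" fill="none" stroke="#008000"/>
  <polygon points="41.964,61.647 70.497,61.647 70.497,112.707 41.964,112.707" fill="none" stroke="#008000"/>
  <polyline points="84.641,35.800 79.644,37.278 70.218,36.076 60.586,34.764 54.969,35.910 57.588,42.083" fill="none" stroke="#008000"/>
</svg>

Each laser-on run becomes one SVG element. Flip Y back into SVG space with y_svg = 144.186 − y_machine. Every run uses S480, so all elements get stroke `#008000` (score).

Run 1: The run returns to its start, so emit a `<polygon>` with points (Y-flipped): 46.271,12.058 59.807,12.058 59.807,47.304 46.271,47.304.

Run 2: The run returns to its start, so emit a `<polygon>` with points (Y-flipped): 44.664,42.572 83.334,42.572 83.334,76.178 44.664,76.178.

Run 3: The run is open, so emit a `<polyline>` with points (Y-flipped): 16.419,13.348 33.900,128.998 93.085,20.322 20.165,116.812 43.469,27.962 72.675,47.676.

Run 4: The run returns to its start, so emit a `<polygon>` with points (Y-flipped): 46.048,63.594 92.766,63.594 92.766,115.040 46.048,115.040.

Run 5: The run returns to its start, so emit a `<polygon>` with points (Y-flipped): 41.964,61.647 70.497,61.647 70.497,112.707 41.964,112.707.

Run 6: The run is open, so emit a `<polyline>` with points (Y-flipped): 84.641,35.800 79.644,37.278 70.218,36.076 60.586,34.764 54.969,35.910 57.588,42.083.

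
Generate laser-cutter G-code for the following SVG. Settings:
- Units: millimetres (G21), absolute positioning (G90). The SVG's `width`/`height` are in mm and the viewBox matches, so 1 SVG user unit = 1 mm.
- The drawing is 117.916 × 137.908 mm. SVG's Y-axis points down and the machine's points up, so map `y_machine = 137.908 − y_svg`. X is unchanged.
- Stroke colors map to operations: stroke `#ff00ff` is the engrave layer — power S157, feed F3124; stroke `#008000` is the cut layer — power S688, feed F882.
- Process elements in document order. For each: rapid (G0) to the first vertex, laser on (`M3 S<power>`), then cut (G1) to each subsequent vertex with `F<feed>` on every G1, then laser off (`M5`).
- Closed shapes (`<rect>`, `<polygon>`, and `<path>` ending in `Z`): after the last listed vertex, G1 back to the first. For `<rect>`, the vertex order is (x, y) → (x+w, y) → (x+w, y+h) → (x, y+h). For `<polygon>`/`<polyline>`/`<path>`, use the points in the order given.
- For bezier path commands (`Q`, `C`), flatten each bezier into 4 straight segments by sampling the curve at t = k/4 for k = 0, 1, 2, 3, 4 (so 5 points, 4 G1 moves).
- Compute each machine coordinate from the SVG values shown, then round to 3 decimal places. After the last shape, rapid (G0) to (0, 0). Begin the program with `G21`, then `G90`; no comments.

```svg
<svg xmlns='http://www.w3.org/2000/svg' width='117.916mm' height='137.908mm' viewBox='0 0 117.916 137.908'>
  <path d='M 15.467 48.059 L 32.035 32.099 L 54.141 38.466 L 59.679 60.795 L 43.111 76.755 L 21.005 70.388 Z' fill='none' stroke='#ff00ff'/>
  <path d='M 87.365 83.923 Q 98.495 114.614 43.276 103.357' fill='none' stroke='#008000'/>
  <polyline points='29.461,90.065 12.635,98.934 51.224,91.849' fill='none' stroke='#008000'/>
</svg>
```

G21
G90
G0 X15.467 Y89.849
M3 S157
G1 X32.035 Y105.809 F3124
G1 X54.141 Y99.442 F3124
G1 X59.679 Y77.113 F3124
G1 X43.111 Y61.153 F3124
G1 X21.005 Y67.520 F3124
G1 X15.467 Y89.849 F3124
M5
G0 X87.365 Y53.985
M3 S688
G1 X88.783 Y41.261 F882
G1 X81.908 Y33.781 F882
G1 X66.739 Y31.544 F882
G1 X43.276 Y34.551 F882
M5
G0 X29.461 Y47.843
M3 S688
G1 X12.635 Y38.974 F882
G1 X51.224 Y46.059 F882
M5
G0 X0.000 Y0.000

1 u = 1 mm; y_m = 137.908 − y.

[1] `<path>` regular polygon, #ff00ff→engrave S157 F3124: (15.467,89.849) → (32.035,105.809) → (54.141,99.442) → (59.679,77.113) → (43.111,61.153) → (21.005,67.520) → (15.467,89.849) (closed)

[2] `<path>` quadratic bezier, #008000→cut S688 F882: (87.365,53.985) → (88.783,41.261) → (81.908,33.781) → (66.739,31.544) → (43.276,34.551)

[3] `<polyline>` open polyline, #008000→cut S688 F882: (29.461,47.843) → (12.635,38.974) → (51.224,46.059)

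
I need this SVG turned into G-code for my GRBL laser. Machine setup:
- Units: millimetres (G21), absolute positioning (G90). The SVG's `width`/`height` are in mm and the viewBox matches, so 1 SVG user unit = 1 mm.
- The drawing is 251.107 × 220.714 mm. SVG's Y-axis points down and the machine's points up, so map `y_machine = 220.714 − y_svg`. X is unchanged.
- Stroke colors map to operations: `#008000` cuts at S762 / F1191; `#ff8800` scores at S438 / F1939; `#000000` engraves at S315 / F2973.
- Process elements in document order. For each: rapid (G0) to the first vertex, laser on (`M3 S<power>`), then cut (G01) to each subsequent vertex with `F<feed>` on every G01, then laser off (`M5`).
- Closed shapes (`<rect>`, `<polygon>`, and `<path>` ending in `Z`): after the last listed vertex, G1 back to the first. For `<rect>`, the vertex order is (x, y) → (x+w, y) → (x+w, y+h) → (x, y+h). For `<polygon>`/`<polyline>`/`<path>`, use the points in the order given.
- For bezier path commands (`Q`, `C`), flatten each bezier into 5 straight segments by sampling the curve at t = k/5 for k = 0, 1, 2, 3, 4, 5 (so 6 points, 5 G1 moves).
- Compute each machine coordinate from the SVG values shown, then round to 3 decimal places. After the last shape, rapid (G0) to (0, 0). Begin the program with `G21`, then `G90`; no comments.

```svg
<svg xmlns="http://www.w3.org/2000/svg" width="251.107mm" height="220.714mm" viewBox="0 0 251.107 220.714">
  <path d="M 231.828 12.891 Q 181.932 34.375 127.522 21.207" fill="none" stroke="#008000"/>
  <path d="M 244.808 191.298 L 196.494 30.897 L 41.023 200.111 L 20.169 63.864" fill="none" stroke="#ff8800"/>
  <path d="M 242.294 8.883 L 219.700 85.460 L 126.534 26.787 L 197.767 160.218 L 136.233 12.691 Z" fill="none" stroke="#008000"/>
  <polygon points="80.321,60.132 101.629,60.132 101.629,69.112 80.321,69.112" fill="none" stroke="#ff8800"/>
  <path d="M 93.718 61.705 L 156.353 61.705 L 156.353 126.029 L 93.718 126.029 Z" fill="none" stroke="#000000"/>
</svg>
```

G21
G90
G0 X231.828 Y207.823
M3 S762
G01 X211.689 Y200.615 F1191
G01 X191.189 Y196.180 F1191
G01 X170.328 Y194.517 F1191
G01 X149.105 Y195.626 F1191
G01 X127.522 Y199.507 F1191
M5
G0 X244.808 Y29.416
M3 S438
G01 X196.494 Y189.817 F1939
G01 X41.023 Y20.603 F1939
G01 X20.169 Y156.850 F1939
M5
G0 X242.294 Y211.831
M3 S762
G01 X219.700 Y135.254 F1191
G01 X126.534 Y193.927 F1191
G01 X197.767 Y60.496 F1191
G01 X136.233 Y208.023 F1191
G01 X242.294 Y211.831 F1191
M5
G0 X80.321 Y160.582
M3 S438
G01 X101.629 Y160.582 F1939
G01 X101.629 Y151.602 F1939
G01 X80.321 Y151.602 F1939
G01 X80.321 Y160.582 F1939
M5
G0 X93.718 Y159.009
M3 S315
G01 X156.353 Y159.009 F2973
G01 X156.353 Y94.685 F2973
G01 X93.718 Y94.685 F2973
G01 X93.718 Y159.009 F2973
M5
G0 X0.000 Y0.000

viewBox `0 0 251.107 220.714` with mm width/height → 1 unit = 1 mm. Flip: y_m = 220.714 − y_svg.

**Shape 1** — `<path>` quadratic bezier, stroke `#008000` → cut (S762, F1191). Control points (SVG): P0=(231.828,12.891), P1=(181.932,34.375), P2=(127.522,21.207); sampled at t=k/5. Machine vertices: (231.828,207.823) → (211.689,200.615) → (191.189,196.180) → (170.328,194.517) → (149.105,195.626) → (127.522,199.507). Open path.

**Shape 2** — `<path>` open polyline, stroke `#ff8800` → score (S438, F1939). Machine vertices: (244.808,29.416) → (196.494,189.817) → (41.023,20.603) → (20.169,156.850). Open path.

**Shape 3** — `<path>` closed polygon, stroke `#008000` → cut (S762, F1191). Machine vertices: (242.294,211.831) → (219.700,135.254) → (126.534,193.927) → (197.767,60.496) → (136.233,208.023) → (242.294,211.831). Closed: final G1 returns to the first vertex.

**Shape 4** — `<polygon>` rectangle, stroke `#ff8800` → score (S438, F1939). Machine vertices: (80.321,160.582) → (101.629,160.582) → (101.629,151.602) → (80.321,151.602) → (80.321,160.582). Closed: final G1 returns to the first vertex.

**Shape 5** — `<path>` rectangle, stroke `#000000` → engrave (S315, F2973). Machine vertices: (93.718,159.009) → (156.353,159.009) → (156.353,94.685) → (93.718,94.685) → (93.718,159.009). Closed: final G1 returns to the first vertex.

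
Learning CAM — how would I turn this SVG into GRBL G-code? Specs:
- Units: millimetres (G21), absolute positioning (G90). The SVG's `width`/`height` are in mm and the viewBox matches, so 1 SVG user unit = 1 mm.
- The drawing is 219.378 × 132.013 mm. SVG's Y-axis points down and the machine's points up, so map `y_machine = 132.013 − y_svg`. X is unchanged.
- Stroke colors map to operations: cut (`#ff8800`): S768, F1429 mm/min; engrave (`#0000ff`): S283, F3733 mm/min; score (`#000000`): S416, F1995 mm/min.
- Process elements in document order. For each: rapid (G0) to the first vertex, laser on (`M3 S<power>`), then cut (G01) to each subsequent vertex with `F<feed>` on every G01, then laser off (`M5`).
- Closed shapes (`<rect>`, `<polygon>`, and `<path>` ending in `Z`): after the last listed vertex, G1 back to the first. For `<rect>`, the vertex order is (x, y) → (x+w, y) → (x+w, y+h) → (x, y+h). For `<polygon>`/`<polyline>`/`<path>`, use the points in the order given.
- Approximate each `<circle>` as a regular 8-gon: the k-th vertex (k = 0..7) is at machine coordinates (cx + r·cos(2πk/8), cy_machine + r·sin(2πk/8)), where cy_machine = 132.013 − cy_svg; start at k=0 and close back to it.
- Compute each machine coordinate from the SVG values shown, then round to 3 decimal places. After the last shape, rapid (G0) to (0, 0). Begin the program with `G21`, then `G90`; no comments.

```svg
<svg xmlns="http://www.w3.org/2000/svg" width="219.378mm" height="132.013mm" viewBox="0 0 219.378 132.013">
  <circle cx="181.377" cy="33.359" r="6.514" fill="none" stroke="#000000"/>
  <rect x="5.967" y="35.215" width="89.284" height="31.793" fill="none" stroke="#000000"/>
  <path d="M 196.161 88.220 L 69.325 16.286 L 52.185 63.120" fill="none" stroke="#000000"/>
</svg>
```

viewBox `0 0 219.378 132.013` with mm width/height → 1 unit = 1 mm. Flip: y_m = 132.013 − y_svg.

**Shape 1** — `<circle>` circle, stroke `#000000` → score (S416, F1995). Machine vertices: (187.891,98.654) → (185.983,103.260) → (181.377,105.168) → (176.771,103.260) → (174.863,98.654) → (176.771,94.048) → (181.377,92.140) → (185.983,94.048) → (187.891,98.654). Closed: final G1 returns to the first vertex.

**Shape 2** — `<rect>` rectangle, stroke `#000000` → score (S416, F1995). Machine vertices: (5.967,96.798) → (95.251,96.798) → (95.251,65.005) → (5.967,65.005) → (5.967,96.798). Closed: final G1 returns to the first vertex.

**Shape 3** — `<path>` open polyline, stroke `#000000` → score (S416, F1995). Machine vertices: (196.161,43.793) → (69.325,115.727) → (52.185,68.893). Open path.

G21
G90
G0 X187.891 Y98.654
M3 S416
G01 X185.983 Y103.260 F1995
G01 X181.377 Y105.168 F1995
G01 X176.771 Y103.260 F1995
G01 X174.863 Y98.654 F1995
G01 X176.771 Y94.048 F1995
G01 X181.377 Y92.140 F1995
G01 X185.983 Y94.048 F1995
G01 X187.891 Y98.654 F1995
M5
G0 X5.967 Y96.798
M3 S416
G01 X95.251 Y96.798 F1995
G01 X95.251 Y65.005 F1995
G01 X5.967 Y65.005 F1995
G01 X5.967 Y96.798 F1995
M5
G0 X196.161 Y43.793
M3 S416
G01 X69.325 Y115.727 F1995
G01 X52.185 Y68.893 F1995
M5
G0 X0.000 Y0.000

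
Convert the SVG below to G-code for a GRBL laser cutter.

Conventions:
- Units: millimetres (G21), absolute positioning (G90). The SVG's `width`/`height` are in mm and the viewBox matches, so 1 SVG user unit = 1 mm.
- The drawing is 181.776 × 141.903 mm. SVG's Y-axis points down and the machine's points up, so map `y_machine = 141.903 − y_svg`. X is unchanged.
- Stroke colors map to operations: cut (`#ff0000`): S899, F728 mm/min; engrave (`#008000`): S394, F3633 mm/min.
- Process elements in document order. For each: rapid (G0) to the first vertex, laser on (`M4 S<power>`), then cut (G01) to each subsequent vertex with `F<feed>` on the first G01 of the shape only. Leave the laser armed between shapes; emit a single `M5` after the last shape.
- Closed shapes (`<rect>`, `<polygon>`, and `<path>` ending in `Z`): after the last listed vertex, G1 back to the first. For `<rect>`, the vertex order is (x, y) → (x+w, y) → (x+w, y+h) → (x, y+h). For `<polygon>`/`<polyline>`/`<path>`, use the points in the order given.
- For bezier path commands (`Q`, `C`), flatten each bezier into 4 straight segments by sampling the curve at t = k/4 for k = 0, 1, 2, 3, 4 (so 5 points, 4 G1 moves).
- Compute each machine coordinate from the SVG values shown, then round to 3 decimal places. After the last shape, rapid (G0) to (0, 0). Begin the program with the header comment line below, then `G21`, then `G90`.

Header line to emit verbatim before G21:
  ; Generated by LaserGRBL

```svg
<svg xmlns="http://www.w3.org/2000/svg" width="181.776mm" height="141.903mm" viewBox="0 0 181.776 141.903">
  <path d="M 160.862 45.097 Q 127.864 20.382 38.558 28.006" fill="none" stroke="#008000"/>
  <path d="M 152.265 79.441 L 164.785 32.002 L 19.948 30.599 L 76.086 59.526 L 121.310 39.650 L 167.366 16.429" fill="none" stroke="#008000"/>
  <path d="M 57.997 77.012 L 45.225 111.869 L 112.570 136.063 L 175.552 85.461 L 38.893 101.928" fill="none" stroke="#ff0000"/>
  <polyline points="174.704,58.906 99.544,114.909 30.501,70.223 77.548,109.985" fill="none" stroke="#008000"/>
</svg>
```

Since the viewBox matches the mm dimensions, user units are millimetres directly. The only transform is the Y-flip y_m = 141.903 − y_svg.

Shape 1 is a quadratic bezier drawn with `<path>`. Its stroke #008000 means engrave at S394, F3633. After flipping Y the toolpath is (160.862,96.806) → (140.844,107.142) → (113.787,113.436) → (79.692,115.688) → (38.558,113.897).

Shape 2 is a open polyline drawn with `<path>`. Its stroke #008000 means engrave at S394, F3633. After flipping Y the toolpath is (152.265,62.462) → (164.785,109.901) → (19.948,111.304) → (76.086,82.377) → (121.310,102.253) → (167.366,125.474).

Shape 3 is a open polyline drawn with `<path>`. Its stroke #ff0000 means cut at S899, F728. After flipping Y the toolpath is (57.997,64.891) → (45.225,30.034) → (112.570,5.840) → (175.552,56.442) → (38.893,39.975).

Shape 4 is a open polyline drawn with `<polyline>`. Its stroke #008000 means engrave at S394, F3633. After flipping Y the toolpath is (174.704,82.997) → (99.544,26.994) → (30.501,71.680) → (77.548,31.918).

; Generated by LaserGRBL
G21
G90
G0 X160.862 Y96.806
M4 S394
G01 X140.844 Y107.142 F3633
G01 X113.787 Y113.436
G01 X79.692 Y115.688
G01 X38.558 Y113.897
G0 X152.265 Y62.462
M4 S394
G01 X164.785 Y109.901 F3633
G01 X19.948 Y111.304
G01 X76.086 Y82.377
G01 X121.310 Y102.253
G01 X167.366 Y125.474
G0 X57.997 Y64.891
M4 S899
G01 X45.225 Y30.034 F728
G01 X112.570 Y5.840
G01 X175.552 Y56.442
G01 X38.893 Y39.975
G0 X174.704 Y82.997
M4 S394
G01 X99.544 Y26.994 F3633
G01 X30.501 Y71.680
G01 X77.548 Y31.918
M5
G0 X0.000 Y0.000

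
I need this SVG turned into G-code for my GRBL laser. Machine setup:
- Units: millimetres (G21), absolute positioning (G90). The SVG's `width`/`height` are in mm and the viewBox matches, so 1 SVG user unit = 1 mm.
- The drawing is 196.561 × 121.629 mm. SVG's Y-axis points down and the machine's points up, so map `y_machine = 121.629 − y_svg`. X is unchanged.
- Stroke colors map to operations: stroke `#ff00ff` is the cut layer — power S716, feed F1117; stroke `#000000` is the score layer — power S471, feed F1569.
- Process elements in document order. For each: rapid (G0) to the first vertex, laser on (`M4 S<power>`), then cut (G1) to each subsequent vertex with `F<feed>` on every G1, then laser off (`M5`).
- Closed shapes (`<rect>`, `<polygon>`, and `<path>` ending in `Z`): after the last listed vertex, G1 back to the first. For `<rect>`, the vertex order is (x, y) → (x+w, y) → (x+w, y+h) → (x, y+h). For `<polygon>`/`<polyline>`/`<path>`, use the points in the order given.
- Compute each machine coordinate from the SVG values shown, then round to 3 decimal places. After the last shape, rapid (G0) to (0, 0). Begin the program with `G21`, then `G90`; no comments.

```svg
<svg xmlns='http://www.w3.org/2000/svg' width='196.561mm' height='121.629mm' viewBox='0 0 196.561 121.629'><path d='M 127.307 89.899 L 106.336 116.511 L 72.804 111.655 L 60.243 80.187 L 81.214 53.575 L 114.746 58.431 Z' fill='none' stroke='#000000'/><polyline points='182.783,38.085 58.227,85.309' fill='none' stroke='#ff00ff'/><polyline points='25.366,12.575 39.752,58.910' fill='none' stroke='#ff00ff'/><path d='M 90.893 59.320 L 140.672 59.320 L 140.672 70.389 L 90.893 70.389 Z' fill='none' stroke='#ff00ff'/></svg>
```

Since the viewBox matches the mm dimensions, user units are millimetres directly. The only transform is the Y-flip y_m = 121.629 − y_svg.

Shape 1 is a regular polygon drawn with `<path>`. Its stroke #000000 means score at S471, F1569. After flipping Y the toolpath is (127.307,31.730) → (106.336,5.118) → (72.804,9.974) → (60.243,41.442) → (81.214,68.054) → (114.746,63.198) → (127.307,31.730), returning to the start.

Shape 2 is a line segment drawn with `<polyline>`. Its stroke #ff00ff means cut at S716, F1117. After flipping Y the toolpath is (182.783,83.544) → (58.227,36.320).

Shape 3 is a line segment drawn with `<polyline>`. Its stroke #ff00ff means cut at S716, F1117. After flipping Y the toolpath is (25.366,109.054) → (39.752,62.719).

Shape 4 is a rectangle drawn with `<path>`. Its stroke #ff00ff means cut at S716, F1117. After flipping Y the toolpath is (90.893,62.309) → (140.672,62.309) → (140.672,51.240) → (90.893,51.240) → (90.893,62.309), returning to the start.

G21
G90
G0 X127.307 Y31.730
M4 S471
G1 X106.336 Y5.118 F1569
G1 X72.804 Y9.974 F1569
G1 X60.243 Y41.442 F1569
G1 X81.214 Y68.054 F1569
G1 X114.746 Y63.198 F1569
G1 X127.307 Y31.730 F1569
M5
G0 X182.783 Y83.544
M4 S716
G1 X58.227 Y36.320 F1117
M5
G0 X25.366 Y109.054
M4 S716
G1 X39.752 Y62.719 F1117
M5
G0 X90.893 Y62.309
M4 S716
G1 X140.672 Y62.309 F1117
G1 X140.672 Y51.240 F1117
G1 X90.893 Y51.240 F1117
G1 X90.893 Y62.309 F1117
M5
G0 X0.000 Y0.000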